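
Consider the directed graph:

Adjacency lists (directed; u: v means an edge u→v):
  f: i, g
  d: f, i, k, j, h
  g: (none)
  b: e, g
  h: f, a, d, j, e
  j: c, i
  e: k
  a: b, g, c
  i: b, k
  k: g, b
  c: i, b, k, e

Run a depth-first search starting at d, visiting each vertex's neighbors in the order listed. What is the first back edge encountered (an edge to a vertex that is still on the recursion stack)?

k→b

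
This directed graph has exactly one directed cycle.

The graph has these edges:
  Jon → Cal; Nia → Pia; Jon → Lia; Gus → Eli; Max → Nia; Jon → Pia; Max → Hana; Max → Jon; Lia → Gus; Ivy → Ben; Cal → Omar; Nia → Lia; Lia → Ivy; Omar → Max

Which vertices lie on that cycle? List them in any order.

DFS with gray/black marking from Max:
Max gray
  Jon gray
    Cal gray
      Omar gray
        Omar→Max: Max is gray → back edge
Back edge closes the cycle Max → Jon → Cal → Omar → Max; its vertices are {Cal, Jon, Max, Omar}.

Cal, Jon, Max, Omar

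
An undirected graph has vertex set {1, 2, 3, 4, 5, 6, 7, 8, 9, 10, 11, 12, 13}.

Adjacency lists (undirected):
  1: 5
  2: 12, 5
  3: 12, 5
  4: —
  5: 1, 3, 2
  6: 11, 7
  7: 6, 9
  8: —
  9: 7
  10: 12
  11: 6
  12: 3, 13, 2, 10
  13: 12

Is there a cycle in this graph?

DFS, tracking each vertex's parent; an edge to a visited non-parent vertex closes a cycle.
Start from 3:
visit 3 (parent –)
  visit 12 (parent 3)
    12–3: parent, skip
    visit 13 (parent 12)
      13–12: parent, skip
    visit 2 (parent 12)
      2–12: parent, skip
      visit 5 (parent 2)
        visit 1 (parent 5)
          1–5: parent, skip
        5–3: 3 visited and ≠ parent → cycle
Cycle: 3 – 12 – 2 – 5 – 3.

Yes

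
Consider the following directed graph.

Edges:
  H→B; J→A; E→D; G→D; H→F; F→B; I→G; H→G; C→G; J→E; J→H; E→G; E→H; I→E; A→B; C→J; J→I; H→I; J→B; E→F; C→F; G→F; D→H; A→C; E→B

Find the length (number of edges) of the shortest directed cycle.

3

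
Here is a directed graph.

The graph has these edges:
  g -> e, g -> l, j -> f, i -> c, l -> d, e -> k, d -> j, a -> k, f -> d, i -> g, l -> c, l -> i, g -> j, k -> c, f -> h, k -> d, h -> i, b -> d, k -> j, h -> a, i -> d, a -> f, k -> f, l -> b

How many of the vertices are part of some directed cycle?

A vertex is on a directed cycle iff it belongs to a strongly connected component of size ≥ 2 (or has a self-loop).
The vertices on cycles are {a, b, d, e, f, g, h, i, j, k, l} — 11 in total.

11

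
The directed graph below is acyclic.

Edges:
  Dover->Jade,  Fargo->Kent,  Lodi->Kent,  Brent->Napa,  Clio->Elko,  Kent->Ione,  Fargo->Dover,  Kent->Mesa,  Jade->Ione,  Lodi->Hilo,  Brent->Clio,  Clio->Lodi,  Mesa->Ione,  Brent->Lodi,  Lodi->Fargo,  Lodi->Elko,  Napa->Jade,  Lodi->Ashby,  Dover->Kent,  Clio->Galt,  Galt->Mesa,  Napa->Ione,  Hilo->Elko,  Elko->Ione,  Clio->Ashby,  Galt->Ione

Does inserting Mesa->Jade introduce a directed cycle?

No

Adding Mesa→Jade creates a cycle iff Jade can already reach Mesa.
Explore from Jade: no path reaches Mesa. The graph stays acyclic.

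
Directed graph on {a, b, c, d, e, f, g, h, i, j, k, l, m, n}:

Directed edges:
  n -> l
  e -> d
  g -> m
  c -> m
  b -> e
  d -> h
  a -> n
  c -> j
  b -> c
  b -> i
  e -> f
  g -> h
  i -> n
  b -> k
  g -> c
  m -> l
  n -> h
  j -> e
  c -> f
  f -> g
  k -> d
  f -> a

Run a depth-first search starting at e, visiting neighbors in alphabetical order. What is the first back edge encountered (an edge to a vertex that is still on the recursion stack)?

DFS from e (visiting neighbors in alphabetical order); mark gray on enter, black on exit:
e gray
  d gray
    h gray
    h black
  d black
  f gray
    a gray
      n gray
        n→h: h black — skip
        l gray
        l black
      n black
    a black
    g gray
      c gray
        c→f: f is gray → back edge
First back edge: c → f.

c→f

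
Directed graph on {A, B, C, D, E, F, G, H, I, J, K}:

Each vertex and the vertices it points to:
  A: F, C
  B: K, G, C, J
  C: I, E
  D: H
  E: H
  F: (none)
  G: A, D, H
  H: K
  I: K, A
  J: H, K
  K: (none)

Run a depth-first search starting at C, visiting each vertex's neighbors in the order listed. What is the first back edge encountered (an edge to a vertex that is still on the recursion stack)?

A->C

DFS from C (visiting each vertex's neighbors in the order listed); mark gray on enter, black on exit:
C gray
  I gray
    K gray
    K black
    A gray
      F gray
      F black
      A→C: C is gray → back edge
First back edge: A → C.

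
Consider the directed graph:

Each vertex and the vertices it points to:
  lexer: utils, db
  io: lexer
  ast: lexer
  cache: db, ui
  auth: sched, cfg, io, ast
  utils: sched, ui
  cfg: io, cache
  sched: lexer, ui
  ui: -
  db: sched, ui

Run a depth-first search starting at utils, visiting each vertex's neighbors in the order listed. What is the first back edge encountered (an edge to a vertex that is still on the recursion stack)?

lexer->utils

DFS from utils (visiting each vertex's neighbors in the order listed); mark gray on enter, black on exit:
utils gray
  sched gray
    lexer gray
      lexer→utils: utils is gray → back edge
First back edge: lexer → utils.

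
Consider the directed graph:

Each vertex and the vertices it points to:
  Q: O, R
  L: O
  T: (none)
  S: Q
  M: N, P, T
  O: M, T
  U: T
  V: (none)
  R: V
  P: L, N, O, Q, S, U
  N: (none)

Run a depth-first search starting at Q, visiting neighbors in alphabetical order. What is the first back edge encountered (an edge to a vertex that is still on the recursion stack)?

L→O

DFS from Q (visiting neighbors in alphabetical order); mark gray on enter, black on exit:
Q gray
  O gray
    M gray
      N gray
      N black
      P gray
        L gray
          L→O: O is gray → back edge
First back edge: L → O.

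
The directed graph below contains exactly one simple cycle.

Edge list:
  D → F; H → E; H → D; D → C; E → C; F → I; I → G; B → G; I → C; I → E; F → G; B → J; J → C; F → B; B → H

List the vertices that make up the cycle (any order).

B, D, F, H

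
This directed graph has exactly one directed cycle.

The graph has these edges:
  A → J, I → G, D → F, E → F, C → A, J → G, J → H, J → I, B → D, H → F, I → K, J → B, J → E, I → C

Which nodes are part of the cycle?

A, C, I, J

DFS with gray/black marking from J:
J gray
  G gray
  G black
  E gray
    F gray
    F black
  E black
  I gray
    C gray
      A gray
        A→J: J is gray → back edge
Back edge closes the cycle J → I → C → A → J; its vertices are {A, C, I, J}.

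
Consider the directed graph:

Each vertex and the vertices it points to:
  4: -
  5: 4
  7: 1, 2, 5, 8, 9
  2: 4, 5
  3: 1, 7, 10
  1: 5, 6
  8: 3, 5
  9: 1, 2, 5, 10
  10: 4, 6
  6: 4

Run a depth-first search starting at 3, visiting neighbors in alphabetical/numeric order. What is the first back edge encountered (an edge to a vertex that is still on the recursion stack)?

DFS from 3 (visiting neighbors in alphabetical/numeric order); mark gray on enter, black on exit:
3 gray
  1 gray
    5 gray
      4 gray
      4 black
    5 black
    6 gray
      6→4: 4 black — skip
    6 black
  1 black
  7 gray
    7→1: 1 black — skip
    2 gray
      2→4: 4 black — skip
      2→5: 5 black — skip
    2 black
    7→5: 5 black — skip
    8 gray
      8→3: 3 is gray → back edge
First back edge: 8 → 3.

8->3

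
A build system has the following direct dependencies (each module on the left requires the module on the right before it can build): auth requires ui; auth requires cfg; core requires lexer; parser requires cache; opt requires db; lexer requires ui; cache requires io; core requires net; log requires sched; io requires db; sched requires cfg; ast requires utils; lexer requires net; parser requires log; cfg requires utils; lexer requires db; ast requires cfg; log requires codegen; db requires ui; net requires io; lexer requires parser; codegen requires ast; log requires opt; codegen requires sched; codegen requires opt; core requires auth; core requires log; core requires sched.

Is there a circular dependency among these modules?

DFS with white/gray/black marking, starting from sched:
sched gray
  cfg gray
    utils gray
    utils black
  cfg black
sched black
lexer gray
  parser gray
    cache gray
      io gray
        db gray
          ui gray
          ui black
        db black
      io black
    cache black
    log gray
      opt gray
        opt→db: db black — skip
      opt black
      codegen gray
        codegen→sched: sched black — skip
        codegen→opt: opt black — skip
        ast gray
          ast→utils: utils black — skip
          ast→cfg: cfg black — skip
        ast black
      codegen black
      log→sched: sched black — skip
    log black
  parser black
  lexer→db: db black — skip
  net gray
    net→io: io black — skip
  net black
  lexer→ui: ui black — skip
lexer black
auth gray
  auth→ui: ui black — skip
  auth→cfg: cfg black — skip
auth black
core gray
  core→sched: sched black — skip
  core→net: net black — skip
  core→log: log black — skip
  core→auth: auth black — skip
  core→lexer: lexer black — skip
core black
Every edge goes to a white or black vertex — no back edge, so the graph is acyclic.

No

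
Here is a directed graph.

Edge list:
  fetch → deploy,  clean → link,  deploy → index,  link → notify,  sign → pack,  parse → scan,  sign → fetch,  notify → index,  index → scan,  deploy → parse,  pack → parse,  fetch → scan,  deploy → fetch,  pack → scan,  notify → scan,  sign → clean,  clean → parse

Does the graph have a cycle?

Yes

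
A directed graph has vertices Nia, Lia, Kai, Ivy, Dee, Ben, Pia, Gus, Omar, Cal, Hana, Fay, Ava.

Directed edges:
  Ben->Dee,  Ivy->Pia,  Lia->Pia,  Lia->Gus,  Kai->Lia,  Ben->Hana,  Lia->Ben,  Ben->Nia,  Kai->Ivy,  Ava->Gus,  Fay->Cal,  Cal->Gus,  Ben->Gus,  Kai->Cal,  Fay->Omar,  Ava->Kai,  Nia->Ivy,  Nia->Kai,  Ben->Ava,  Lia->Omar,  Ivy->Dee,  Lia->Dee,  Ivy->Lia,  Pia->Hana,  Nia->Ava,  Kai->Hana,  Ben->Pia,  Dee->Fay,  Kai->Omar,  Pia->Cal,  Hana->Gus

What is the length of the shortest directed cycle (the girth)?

For each vertex v, BFS finds the shortest path from v back to v.
The shortest such closed walk is Ben → Nia → Ivy → Lia → Ben, length 4.

4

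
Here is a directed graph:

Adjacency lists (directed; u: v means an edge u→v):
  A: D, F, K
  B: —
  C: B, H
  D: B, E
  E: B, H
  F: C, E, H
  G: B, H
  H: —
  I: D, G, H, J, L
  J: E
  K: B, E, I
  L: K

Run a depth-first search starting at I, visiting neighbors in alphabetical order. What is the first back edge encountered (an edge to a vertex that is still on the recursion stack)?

K->I

DFS from I (visiting neighbors in alphabetical order); mark gray on enter, black on exit:
I gray
  D gray
    B gray
    B black
    E gray
      E→B: B black — skip
      H gray
      H black
    E black
  D black
  G gray
    G→B: B black — skip
    G→H: H black — skip
  G black
  I→H: H black — skip
  J gray
    J→E: E black — skip
  J black
  L gray
    K gray
      K→B: B black — skip
      K→E: E black — skip
      K→I: I is gray → back edge
First back edge: K → I.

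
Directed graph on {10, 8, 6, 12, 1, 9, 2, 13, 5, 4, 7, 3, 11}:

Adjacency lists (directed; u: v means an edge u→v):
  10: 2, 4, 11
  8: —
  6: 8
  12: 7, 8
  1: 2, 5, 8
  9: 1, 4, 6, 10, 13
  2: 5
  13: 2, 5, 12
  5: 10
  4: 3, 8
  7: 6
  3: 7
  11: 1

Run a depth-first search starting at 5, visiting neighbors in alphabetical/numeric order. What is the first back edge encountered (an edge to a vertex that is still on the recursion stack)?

DFS from 5 (visiting neighbors in alphabetical/numeric order); mark gray on enter, black on exit:
5 gray
  10 gray
    2 gray
      2→5: 5 is gray → back edge
First back edge: 2 → 5.

2->5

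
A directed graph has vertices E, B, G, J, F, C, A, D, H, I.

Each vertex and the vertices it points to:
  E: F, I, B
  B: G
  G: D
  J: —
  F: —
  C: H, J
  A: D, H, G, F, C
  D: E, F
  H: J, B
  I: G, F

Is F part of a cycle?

F lies on a cycle iff there is a path from F back to itself.
Exploring from F, it never reaches itself; equivalently, its strongly connected component is a singleton.

No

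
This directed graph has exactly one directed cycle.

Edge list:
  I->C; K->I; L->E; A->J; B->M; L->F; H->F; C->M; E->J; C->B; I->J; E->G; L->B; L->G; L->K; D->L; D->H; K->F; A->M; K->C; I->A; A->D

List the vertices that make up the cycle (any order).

DFS with gray/black marking from A:
A gray
  J gray
  J black
  D gray
    L gray
      G gray
      G black
      F gray
      F black
      E gray
        E→J: J black — skip
        E→G: G black — skip
      E black
      K gray
        K→F: F black — skip
        C gray
          B gray
            M gray
            M black
          B black
          C→M: M black — skip
        C black
        I gray
          I→C: C black — skip
          I→J: J black — skip
          I→A: A is gray → back edge
Back edge closes the cycle A → D → L → K → I → A; its vertices are {A, D, I, K, L}.

A, D, I, K, L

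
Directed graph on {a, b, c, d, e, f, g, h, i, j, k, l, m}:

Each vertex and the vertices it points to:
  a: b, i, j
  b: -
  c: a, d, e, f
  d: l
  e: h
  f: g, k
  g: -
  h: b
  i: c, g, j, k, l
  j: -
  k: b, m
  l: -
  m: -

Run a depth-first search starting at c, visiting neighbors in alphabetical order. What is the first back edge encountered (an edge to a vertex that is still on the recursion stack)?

i->c

DFS from c (visiting neighbors in alphabetical order); mark gray on enter, black on exit:
c gray
  a gray
    b gray
    b black
    i gray
      i→c: c is gray → back edge
First back edge: i → c.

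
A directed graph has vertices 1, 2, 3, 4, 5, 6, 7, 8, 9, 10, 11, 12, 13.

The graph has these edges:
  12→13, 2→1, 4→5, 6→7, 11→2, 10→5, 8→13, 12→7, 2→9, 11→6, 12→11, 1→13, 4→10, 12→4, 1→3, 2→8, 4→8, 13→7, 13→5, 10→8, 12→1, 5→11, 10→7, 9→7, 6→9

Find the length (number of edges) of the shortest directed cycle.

For each vertex v, BFS finds the shortest path from v back to v.
The shortest such closed walk is 11 → 2 → 8 → 13 → 5 → 11, length 5.

5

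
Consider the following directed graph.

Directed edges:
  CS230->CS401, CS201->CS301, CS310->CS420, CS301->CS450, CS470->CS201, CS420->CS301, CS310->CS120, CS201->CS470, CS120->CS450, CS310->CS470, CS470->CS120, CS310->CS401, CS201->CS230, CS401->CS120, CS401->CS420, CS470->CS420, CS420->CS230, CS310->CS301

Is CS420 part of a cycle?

CS420 is on a cycle iff CS420 can reach itself via ≥1 edge.
CS420 → CS230 → CS401 → CS420 — yes.

Yes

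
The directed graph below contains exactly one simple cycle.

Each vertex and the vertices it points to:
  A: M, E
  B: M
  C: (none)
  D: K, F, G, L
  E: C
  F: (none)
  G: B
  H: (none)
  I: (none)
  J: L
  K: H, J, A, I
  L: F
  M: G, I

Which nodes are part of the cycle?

B, G, M

DFS with gray/black marking from G:
G gray
  B gray
    M gray
      M→G: G is gray → back edge
Back edge closes the cycle G → B → M → G; its vertices are {B, G, M}.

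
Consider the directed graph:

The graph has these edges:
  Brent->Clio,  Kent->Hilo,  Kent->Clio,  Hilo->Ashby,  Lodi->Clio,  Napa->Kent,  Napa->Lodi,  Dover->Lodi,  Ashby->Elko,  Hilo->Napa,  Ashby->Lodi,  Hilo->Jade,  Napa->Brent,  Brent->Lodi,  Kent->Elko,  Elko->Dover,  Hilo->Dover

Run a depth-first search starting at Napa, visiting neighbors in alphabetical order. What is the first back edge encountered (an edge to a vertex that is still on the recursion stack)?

Hilo->Napa

DFS from Napa (visiting neighbors in alphabetical order); mark gray on enter, black on exit:
Napa gray
  Brent gray
    Clio gray
    Clio black
    Lodi gray
      Lodi→Clio: Clio black — skip
    Lodi black
  Brent black
  Kent gray
    Kent→Clio: Clio black — skip
    Elko gray
      Dover gray
        Dover→Lodi: Lodi black — skip
      Dover black
    Elko black
    Hilo gray
      Ashby gray
        Ashby→Elko: Elko black — skip
        Ashby→Lodi: Lodi black — skip
      Ashby black
      Hilo→Dover: Dover black — skip
      Jade gray
      Jade black
      Hilo→Napa: Napa is gray → back edge
First back edge: Hilo → Napa.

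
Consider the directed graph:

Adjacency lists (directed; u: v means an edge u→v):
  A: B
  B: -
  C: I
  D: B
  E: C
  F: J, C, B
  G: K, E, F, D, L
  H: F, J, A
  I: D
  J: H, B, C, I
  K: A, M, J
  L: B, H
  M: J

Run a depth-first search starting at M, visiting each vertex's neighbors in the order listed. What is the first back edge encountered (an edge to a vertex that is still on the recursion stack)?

F->J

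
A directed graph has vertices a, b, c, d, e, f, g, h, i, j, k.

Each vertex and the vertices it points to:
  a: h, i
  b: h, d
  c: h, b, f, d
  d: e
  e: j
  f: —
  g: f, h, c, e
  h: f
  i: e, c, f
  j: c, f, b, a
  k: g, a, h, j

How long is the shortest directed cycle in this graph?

4

For each vertex v, BFS finds the shortest path from v back to v.
The shortest such closed walk is j → a → i → e → j, length 4.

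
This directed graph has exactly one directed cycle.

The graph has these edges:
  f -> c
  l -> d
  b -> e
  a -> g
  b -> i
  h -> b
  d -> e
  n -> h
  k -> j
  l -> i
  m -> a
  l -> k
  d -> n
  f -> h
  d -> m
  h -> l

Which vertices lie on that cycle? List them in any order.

d, h, l, n

DFS with gray/black marking from h:
h gray
  b gray
    i gray
    i black
    e gray
    e black
  b black
  l gray
    d gray
      d→e: e black — skip
      n gray
        n→h: h is gray → back edge
Back edge closes the cycle h → l → d → n → h; its vertices are {d, h, l, n}.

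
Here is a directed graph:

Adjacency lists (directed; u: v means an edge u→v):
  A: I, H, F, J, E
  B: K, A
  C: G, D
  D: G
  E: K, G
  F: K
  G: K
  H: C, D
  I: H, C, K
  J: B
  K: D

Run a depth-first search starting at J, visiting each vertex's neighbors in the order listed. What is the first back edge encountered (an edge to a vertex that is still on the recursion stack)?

G->K

DFS from J (visiting each vertex's neighbors in the order listed); mark gray on enter, black on exit:
J gray
  B gray
    K gray
      D gray
        G gray
          G→K: K is gray → back edge
First back edge: G → K.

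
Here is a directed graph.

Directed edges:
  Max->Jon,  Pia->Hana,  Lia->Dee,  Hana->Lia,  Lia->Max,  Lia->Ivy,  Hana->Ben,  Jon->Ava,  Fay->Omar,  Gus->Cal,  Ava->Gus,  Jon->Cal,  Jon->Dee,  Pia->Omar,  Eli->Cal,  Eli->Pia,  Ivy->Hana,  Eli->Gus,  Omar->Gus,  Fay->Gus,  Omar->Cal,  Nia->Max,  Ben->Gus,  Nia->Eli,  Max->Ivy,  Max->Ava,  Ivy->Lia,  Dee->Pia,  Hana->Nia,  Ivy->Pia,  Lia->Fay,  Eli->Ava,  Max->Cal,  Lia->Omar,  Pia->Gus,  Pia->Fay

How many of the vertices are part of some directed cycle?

A vertex is on a directed cycle iff it belongs to a strongly connected component of size ≥ 2 (or has a self-loop).
The vertices on cycles are {Dee, Eli, Ivy, Jon, Lia, Max, Nia, Pia, Hana} — 9 in total.

9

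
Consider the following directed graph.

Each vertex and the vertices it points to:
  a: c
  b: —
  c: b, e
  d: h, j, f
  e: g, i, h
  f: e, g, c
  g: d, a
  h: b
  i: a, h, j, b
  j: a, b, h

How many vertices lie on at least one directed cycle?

8

A vertex is on a directed cycle iff it belongs to a strongly connected component of size ≥ 2 (or has a self-loop).
The vertices on cycles are {a, c, d, e, f, g, i, j} — 8 in total.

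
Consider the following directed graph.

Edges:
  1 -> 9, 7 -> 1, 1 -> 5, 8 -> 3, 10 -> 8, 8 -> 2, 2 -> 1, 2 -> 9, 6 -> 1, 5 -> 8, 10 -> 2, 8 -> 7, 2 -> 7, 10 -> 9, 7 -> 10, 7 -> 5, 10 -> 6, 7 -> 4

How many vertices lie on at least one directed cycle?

A vertex is on a directed cycle iff it belongs to a strongly connected component of size ≥ 2 (or has a self-loop).
The vertices on cycles are {1, 2, 5, 6, 7, 8, 10} — 7 in total.

7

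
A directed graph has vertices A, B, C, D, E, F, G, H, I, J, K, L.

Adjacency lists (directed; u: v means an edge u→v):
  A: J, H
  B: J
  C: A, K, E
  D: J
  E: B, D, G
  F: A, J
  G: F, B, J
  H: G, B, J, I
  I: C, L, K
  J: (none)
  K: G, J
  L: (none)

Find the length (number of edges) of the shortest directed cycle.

For each vertex v, BFS finds the shortest path from v back to v.
The shortest such closed walk is I → C → A → H → I, length 4.

4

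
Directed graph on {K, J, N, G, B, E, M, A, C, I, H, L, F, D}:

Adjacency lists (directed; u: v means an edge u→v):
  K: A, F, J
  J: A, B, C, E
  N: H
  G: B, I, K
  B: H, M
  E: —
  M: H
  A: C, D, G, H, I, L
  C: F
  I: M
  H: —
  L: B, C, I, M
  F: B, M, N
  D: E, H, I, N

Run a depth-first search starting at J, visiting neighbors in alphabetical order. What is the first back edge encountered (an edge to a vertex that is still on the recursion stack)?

K->A

DFS from J (visiting neighbors in alphabetical order); mark gray on enter, black on exit:
J gray
  A gray
    C gray
      F gray
        B gray
          H gray
          H black
          M gray
            M→H: H black — skip
          M black
        B black
        F→M: M black — skip
        N gray
          N→H: H black — skip
        N black
      F black
    C black
    D gray
      E gray
      E black
      D→H: H black — skip
      I gray
        I→M: M black — skip
      I black
      D→N: N black — skip
    D black
    G gray
      G→B: B black — skip
      G→I: I black — skip
      K gray
        K→A: A is gray → back edge
First back edge: K → A.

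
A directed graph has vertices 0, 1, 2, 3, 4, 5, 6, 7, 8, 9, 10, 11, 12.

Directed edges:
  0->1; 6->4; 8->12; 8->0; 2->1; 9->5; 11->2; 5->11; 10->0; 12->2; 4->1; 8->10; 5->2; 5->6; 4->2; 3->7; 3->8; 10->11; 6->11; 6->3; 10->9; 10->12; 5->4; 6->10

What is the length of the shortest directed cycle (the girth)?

4

For each vertex v, BFS finds the shortest path from v back to v.
The shortest such closed walk is 6 → 10 → 9 → 5 → 6, length 4.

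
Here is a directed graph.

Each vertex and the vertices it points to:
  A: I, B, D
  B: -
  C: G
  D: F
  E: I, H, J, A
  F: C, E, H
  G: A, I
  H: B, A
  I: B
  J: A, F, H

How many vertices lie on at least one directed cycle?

8

A vertex is on a directed cycle iff it belongs to a strongly connected component of size ≥ 2 (or has a self-loop).
The vertices on cycles are {A, C, D, E, F, G, H, J} — 8 in total.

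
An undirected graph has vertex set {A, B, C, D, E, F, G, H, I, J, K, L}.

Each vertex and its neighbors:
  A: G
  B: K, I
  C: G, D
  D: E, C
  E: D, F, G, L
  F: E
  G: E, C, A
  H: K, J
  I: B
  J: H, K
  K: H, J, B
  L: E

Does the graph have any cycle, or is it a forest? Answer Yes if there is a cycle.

DFS, tracking each vertex's parent; an edge to a visited non-parent vertex closes a cycle.
Start from I:
visit I (parent –)
  visit B (parent I)
    visit K (parent B)
      visit H (parent K)
        H–K: parent, skip
        visit J (parent H)
          J–H: parent, skip
          J–K: K visited and ≠ parent → cycle
Cycle: K – H – J – K.

Yes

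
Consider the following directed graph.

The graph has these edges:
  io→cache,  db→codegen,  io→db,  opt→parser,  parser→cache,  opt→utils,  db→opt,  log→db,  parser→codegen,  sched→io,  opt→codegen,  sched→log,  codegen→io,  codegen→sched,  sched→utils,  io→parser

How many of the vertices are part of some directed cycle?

7

A vertex is on a directed cycle iff it belongs to a strongly connected component of size ≥ 2 (or has a self-loop).
The vertices on cycles are {db, io, log, opt, sched, parser, codegen} — 7 in total.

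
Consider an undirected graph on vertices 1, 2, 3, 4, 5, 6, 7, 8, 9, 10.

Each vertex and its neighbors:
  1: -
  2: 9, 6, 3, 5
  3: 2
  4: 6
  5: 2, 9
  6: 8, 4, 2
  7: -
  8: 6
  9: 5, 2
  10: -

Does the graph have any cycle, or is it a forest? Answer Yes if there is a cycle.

Yes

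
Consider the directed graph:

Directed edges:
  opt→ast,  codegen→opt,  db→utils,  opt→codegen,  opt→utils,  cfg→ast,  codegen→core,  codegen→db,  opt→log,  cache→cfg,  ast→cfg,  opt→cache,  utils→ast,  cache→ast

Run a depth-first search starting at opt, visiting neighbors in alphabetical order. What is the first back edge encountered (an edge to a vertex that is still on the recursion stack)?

cfg→ast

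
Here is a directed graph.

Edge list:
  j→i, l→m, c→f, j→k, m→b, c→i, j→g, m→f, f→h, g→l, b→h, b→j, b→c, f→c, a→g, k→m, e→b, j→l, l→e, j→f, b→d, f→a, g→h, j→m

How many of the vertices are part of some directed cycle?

10

A vertex is on a directed cycle iff it belongs to a strongly connected component of size ≥ 2 (or has a self-loop).
The vertices on cycles are {a, b, c, e, f, g, j, k, l, m} — 10 in total.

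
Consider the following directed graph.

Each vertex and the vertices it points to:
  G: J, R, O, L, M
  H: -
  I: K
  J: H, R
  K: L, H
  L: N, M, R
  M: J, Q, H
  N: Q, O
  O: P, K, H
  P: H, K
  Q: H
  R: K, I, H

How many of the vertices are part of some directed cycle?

9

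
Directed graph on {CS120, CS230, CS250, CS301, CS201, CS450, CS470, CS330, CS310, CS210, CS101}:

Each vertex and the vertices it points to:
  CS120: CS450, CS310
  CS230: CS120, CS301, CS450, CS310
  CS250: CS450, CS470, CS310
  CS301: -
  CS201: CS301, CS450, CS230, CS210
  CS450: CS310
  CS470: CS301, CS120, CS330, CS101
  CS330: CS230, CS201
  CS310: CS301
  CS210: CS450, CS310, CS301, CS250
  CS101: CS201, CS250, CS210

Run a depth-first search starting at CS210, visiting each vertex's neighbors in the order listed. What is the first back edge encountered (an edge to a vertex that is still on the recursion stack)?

CS201→CS210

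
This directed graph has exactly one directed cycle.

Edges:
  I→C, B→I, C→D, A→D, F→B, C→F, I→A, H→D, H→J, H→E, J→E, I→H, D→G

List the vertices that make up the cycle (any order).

DFS with gray/black marking from I:
I gray
  C gray
    F gray
      B gray
        B→I: I is gray → back edge
Back edge closes the cycle I → C → F → B → I; its vertices are {B, C, F, I}.

B, C, F, I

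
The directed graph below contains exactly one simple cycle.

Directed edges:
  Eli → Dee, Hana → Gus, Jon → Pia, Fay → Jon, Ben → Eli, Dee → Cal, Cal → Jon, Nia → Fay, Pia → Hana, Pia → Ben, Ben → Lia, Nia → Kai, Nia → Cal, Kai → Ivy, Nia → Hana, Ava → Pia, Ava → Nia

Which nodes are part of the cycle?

DFS with gray/black marking from Pia:
Pia gray
  Hana gray
    Gus gray
    Gus black
  Hana black
  Ben gray
    Eli gray
      Dee gray
        Cal gray
          Jon gray
            Jon→Pia: Pia is gray → back edge
Back edge closes the cycle Pia → Ben → Eli → Dee → Cal → Jon → Pia; its vertices are {Ben, Cal, Dee, Eli, Jon, Pia}.

Ben, Cal, Dee, Eli, Jon, Pia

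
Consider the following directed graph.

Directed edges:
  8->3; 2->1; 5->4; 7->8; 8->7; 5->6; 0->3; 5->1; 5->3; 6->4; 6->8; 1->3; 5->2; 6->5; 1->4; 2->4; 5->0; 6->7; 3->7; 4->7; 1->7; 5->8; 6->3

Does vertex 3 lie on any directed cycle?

3 is on a cycle iff 3 can reach itself via ≥1 edge.
3 → 7 → 8 → 3 — yes.

Yes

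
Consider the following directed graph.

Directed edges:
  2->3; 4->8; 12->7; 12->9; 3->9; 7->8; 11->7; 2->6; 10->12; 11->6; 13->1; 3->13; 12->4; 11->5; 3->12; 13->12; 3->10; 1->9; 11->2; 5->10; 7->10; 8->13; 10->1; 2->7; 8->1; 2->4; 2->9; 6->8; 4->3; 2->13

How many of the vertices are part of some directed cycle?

7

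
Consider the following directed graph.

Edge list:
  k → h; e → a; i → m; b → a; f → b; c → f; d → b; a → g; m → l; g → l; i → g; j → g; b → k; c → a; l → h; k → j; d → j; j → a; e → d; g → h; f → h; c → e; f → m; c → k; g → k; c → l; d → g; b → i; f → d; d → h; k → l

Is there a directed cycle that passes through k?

k is on a cycle iff k can reach itself via ≥1 edge.
k → j → g → k — yes.

Yes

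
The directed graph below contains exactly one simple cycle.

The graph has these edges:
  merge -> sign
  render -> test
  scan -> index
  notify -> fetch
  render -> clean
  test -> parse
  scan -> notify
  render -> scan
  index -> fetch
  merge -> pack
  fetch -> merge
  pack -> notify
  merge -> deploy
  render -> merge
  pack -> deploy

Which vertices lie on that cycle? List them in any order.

DFS with gray/black marking from merge:
merge gray
  pack gray
    deploy gray
    deploy black
    notify gray
      fetch gray
        fetch→merge: merge is gray → back edge
Back edge closes the cycle merge → pack → notify → fetch → merge; its vertices are {pack, fetch, merge, notify}.

pack, fetch, merge, notify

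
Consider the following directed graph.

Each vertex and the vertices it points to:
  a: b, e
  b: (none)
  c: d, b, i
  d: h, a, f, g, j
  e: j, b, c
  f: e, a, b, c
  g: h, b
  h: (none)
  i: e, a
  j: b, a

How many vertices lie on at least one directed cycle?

7

A vertex is on a directed cycle iff it belongs to a strongly connected component of size ≥ 2 (or has a self-loop).
The vertices on cycles are {a, c, d, e, f, i, j} — 7 in total.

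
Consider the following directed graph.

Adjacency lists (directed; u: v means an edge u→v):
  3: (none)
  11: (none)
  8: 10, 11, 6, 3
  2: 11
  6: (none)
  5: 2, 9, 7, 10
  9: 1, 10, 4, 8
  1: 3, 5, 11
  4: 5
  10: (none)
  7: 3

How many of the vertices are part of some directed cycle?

4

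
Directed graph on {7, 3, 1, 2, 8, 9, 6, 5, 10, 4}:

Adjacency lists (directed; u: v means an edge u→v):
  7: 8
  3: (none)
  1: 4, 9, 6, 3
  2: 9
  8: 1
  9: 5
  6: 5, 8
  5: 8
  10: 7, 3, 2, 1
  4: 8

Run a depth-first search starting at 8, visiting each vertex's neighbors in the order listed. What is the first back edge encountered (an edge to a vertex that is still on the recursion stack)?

DFS from 8 (visiting each vertex's neighbors in the order listed); mark gray on enter, black on exit:
8 gray
  1 gray
    4 gray
      4→8: 8 is gray → back edge
First back edge: 4 → 8.

4->8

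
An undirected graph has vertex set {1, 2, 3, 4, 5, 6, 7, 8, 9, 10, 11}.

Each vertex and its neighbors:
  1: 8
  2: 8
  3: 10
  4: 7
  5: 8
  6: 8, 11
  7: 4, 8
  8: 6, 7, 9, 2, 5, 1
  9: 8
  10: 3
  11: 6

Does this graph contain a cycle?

No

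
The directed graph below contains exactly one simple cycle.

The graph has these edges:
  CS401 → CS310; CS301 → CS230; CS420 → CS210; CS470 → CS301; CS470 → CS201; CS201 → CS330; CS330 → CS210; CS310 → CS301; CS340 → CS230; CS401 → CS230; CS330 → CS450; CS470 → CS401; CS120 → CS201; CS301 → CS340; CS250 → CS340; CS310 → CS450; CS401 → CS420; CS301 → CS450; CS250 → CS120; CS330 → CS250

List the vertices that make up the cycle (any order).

CS120, CS201, CS250, CS330

DFS with gray/black marking from CS201:
CS201 gray
  CS330 gray
    CS250 gray
      CS120 gray
        CS120→CS201: CS201 is gray → back edge
Back edge closes the cycle CS201 → CS330 → CS250 → CS120 → CS201; its vertices are {CS120, CS201, CS250, CS330}.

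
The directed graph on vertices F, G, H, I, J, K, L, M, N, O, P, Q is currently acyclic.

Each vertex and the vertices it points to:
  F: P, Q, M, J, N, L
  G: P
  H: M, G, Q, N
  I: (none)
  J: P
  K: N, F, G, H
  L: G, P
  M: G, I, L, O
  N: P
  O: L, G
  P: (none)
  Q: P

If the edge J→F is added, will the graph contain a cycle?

Adding J→F creates a cycle iff F can already reach J.
Path from F: F → J.
So F → … → J → F is a cycle.

Yes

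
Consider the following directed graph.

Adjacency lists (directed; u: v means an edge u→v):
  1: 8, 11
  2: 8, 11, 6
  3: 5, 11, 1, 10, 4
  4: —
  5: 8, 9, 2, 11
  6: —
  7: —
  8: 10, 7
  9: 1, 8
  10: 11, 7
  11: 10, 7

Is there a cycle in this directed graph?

DFS with white/gray/black marking, starting from 5:
5 gray
  8 gray
    10 gray
      11 gray
        11→10: 10 is gray → back edge
Back edge found, so a cycle exists: 10 → 11 → 10.

Yes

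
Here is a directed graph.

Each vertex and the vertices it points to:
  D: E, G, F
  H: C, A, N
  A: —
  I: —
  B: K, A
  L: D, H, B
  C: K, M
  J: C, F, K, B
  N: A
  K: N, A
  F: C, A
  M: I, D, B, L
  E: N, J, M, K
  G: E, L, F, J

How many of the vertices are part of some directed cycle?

9

A vertex is on a directed cycle iff it belongs to a strongly connected component of size ≥ 2 (or has a self-loop).
The vertices on cycles are {C, D, E, F, G, H, J, L, M} — 9 in total.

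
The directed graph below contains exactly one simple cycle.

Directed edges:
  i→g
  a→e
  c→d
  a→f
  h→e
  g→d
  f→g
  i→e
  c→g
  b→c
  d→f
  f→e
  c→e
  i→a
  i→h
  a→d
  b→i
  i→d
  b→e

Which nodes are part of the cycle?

d, f, g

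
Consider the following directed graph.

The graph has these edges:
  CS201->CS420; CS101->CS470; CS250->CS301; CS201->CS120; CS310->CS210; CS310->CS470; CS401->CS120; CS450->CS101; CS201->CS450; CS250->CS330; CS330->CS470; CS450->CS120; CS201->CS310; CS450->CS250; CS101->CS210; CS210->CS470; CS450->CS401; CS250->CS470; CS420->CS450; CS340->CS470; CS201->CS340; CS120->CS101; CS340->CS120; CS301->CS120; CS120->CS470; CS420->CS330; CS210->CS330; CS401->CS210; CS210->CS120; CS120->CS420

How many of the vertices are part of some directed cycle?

8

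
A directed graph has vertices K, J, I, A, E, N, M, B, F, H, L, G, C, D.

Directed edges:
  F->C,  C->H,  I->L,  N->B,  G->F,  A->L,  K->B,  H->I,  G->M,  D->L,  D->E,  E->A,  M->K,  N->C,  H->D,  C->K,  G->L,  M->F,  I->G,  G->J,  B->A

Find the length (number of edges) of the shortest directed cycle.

For each vertex v, BFS finds the shortest path from v back to v.
The shortest such closed walk is C → H → I → G → F → C, length 5.

5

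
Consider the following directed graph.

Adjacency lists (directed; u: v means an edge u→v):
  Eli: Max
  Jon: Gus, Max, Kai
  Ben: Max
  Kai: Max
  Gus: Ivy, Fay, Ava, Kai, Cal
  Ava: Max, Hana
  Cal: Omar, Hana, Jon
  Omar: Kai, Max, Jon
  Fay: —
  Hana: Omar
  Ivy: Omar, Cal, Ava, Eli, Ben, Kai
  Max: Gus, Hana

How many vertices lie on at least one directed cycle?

A vertex is on a directed cycle iff it belongs to a strongly connected component of size ≥ 2 (or has a self-loop).
The vertices on cycles are {Ava, Ben, Cal, Eli, Gus, Ivy, Jon, Kai, Max, Hana, Omar} — 11 in total.

11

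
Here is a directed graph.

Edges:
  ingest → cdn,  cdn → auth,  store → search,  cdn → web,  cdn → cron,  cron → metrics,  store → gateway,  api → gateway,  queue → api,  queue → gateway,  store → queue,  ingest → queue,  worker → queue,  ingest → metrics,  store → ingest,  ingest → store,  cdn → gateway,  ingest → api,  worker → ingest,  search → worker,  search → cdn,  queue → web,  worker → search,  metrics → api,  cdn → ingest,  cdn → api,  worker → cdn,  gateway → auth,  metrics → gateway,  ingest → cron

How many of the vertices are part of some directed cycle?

5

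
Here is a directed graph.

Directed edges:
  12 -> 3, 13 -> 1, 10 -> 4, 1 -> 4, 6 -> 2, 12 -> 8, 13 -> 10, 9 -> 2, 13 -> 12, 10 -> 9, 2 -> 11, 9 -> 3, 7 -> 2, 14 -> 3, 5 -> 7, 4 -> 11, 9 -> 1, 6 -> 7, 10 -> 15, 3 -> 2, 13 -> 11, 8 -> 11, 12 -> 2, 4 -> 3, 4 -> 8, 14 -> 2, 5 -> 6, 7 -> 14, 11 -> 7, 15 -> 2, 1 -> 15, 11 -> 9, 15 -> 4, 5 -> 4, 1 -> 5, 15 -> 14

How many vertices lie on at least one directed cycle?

12

A vertex is on a directed cycle iff it belongs to a strongly connected component of size ≥ 2 (or has a self-loop).
The vertices on cycles are {1, 2, 3, 4, 5, 6, 7, 8, 9, 11, 14, 15} — 12 in total.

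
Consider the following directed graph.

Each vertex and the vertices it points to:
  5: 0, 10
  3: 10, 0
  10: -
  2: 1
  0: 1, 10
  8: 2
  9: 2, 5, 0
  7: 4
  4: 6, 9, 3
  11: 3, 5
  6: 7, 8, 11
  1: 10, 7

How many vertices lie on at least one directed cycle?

A vertex is on a directed cycle iff it belongs to a strongly connected component of size ≥ 2 (or has a self-loop).
The vertices on cycles are {0, 1, 2, 3, 4, 5, 6, 7, 8, 9, 11} — 11 in total.

11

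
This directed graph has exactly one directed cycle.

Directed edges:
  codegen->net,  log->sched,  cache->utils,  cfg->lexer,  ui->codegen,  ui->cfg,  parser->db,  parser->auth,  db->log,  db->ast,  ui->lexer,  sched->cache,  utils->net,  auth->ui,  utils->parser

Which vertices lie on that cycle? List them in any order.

DFS with gray/black marking from utils:
utils gray
  parser gray
    auth gray
      ui gray
        cfg gray
          lexer gray
          lexer black
        cfg black
        codegen gray
          net gray
          net black
        codegen black
        ui→lexer: lexer black — skip
      ui black
    auth black
    db gray
      ast gray
      ast black
      log gray
        sched gray
          cache gray
            cache→utils: utils is gray → back edge
Back edge closes the cycle utils → parser → db → log → sched → cache → utils; its vertices are {db, log, cache, sched, utils, parser}.

db, log, cache, sched, utils, parser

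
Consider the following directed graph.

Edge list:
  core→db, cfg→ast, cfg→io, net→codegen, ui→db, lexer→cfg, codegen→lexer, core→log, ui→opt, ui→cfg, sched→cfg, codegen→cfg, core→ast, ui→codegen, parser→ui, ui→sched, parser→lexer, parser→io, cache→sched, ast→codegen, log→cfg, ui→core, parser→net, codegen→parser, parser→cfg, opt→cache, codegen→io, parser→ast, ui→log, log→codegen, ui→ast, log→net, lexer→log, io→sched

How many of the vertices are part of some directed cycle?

A vertex is on a directed cycle iff it belongs to a strongly connected component of size ≥ 2 (or has a self-loop).
The vertices on cycles are {io, ui, ast, cfg, log, net, opt, core, cache, lexer, sched, parser, codegen} — 13 in total.

13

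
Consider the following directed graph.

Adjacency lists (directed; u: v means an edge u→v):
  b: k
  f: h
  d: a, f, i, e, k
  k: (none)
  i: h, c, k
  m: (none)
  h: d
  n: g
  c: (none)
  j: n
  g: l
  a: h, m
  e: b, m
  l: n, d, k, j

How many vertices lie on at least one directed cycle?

A vertex is on a directed cycle iff it belongs to a strongly connected component of size ≥ 2 (or has a self-loop).
The vertices on cycles are {a, d, f, g, h, i, j, l, n} — 9 in total.

9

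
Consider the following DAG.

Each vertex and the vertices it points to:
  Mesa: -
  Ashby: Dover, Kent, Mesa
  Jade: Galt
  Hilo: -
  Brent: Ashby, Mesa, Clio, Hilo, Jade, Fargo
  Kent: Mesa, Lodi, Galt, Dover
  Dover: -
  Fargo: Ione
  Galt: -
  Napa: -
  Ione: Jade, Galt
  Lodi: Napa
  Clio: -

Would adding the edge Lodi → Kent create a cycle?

Yes

Adding Lodi→Kent creates a cycle iff Kent can already reach Lodi.
Path from Kent: Kent → Lodi.
So Kent → … → Lodi → Kent is a cycle.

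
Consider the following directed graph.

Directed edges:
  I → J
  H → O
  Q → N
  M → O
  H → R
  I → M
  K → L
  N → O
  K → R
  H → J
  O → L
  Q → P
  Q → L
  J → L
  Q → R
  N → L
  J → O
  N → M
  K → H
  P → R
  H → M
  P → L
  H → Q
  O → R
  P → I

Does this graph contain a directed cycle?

DFS with white/gray/black marking, starting from N:
N gray
  L gray
  L black
  O gray
    O→L: L black — skip
    R gray
    R black
  O black
  M gray
    M→O: O black — skip
  M black
N black
H gray
  J gray
    J→O: O black — skip
    J→L: L black — skip
  J black
  H→O: O black — skip
  H→R: R black — skip
  Q gray
    Q→L: L black — skip
    Q→R: R black — skip
    Q→N: N black — skip
    P gray
      P→R: R black — skip
      I gray
        I→J: J black — skip
        I→M: M black — skip
      I black
      P→L: L black — skip
    P black
  Q black
  H→M: M black — skip
H black
K gray
  K→R: R black — skip
  K→L: L black — skip
  K→H: H black — skip
K black
Every edge goes to a white or black vertex — no back edge, so the graph is acyclic.

No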